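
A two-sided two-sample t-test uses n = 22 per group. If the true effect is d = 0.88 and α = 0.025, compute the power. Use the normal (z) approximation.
Power ≈ 0.75

Power calculation (two-sample t-test, normal approximation):
z_β = d · √(n/2) - z_{α/2}
z_β = 0.88 · √(22/2) - 2.241
z_β = 0.88 · 3.317 - 2.241
z_β = 0.677

Power = Φ(z_β) = Φ(0.677) ≈ 0.751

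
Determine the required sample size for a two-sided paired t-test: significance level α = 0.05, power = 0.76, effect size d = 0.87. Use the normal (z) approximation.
n = 10 pairs

Sample size formula (paired t-test, normal approximation):
n = ((z_{α/2} + z_β) / d)²

z_{α/2} = 1.960 (for α = 0.05, two-sided)
z_β = 0.706 (for power = 0.76)
d = 0.87

n = ((1.960 + 0.706) / 0.87)²
n = (3.064)²
n ≈ 9.39
Round up to the next whole number: n = 10 pairs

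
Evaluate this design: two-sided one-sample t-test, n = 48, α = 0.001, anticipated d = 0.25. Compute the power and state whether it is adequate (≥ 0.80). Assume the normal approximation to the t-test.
Power ≈ 0.06; the study is underpowered (power < 0.80)

Power calculation (one-sample t-test, normal approximation):
z_β = d · √n - z_{α/2}
z_β = 0.25 · √48 - 3.291
z_β = 0.25 · 6.928 - 3.291
z_β = -1.558

Power = Φ(z_β) = Φ(-1.558) ≈ 0.060

Effect size d = 0.25 is small by Cohen's convention (0.2/0.5/0.8).

Threshold: power ≥ 0.80 is conventionally adequate.
Power ≈ 0.06 → the study is underpowered (power < 0.80).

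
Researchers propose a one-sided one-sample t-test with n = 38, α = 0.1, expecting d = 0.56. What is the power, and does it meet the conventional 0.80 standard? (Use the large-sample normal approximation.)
Power ≈ 0.99; the study is adequately powered (power ≥ 0.80)

Power calculation (one-sample t-test, normal approximation):
z_β = d · √n - z_α
z_β = 0.56 · √38 - 1.282
z_β = 0.56 · 6.164 - 1.282
z_β = 2.171

Power = Φ(z_β) = Φ(2.171) ≈ 0.985

Effect size d = 0.56 is medium by Cohen's convention (0.2/0.5/0.8).

Threshold: power ≥ 0.80 is conventionally adequate.
Power ≈ 0.99 → the study is adequately powered (power ≥ 0.80).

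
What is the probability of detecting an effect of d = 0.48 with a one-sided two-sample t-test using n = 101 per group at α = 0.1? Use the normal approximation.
Power ≈ 0.98

Power calculation (two-sample t-test, normal approximation):
z_β = d · √(n/2) - z_α
z_β = 0.48 · √(101/2) - 1.282
z_β = 0.48 · 7.106 - 1.282
z_β = 2.129

Power = Φ(z_β) = Φ(2.129) ≈ 0.983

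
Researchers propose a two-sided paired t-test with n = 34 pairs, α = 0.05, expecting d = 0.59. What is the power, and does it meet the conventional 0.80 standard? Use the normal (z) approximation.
Power ≈ 0.93; the study is adequately powered (power ≥ 0.80)

Power calculation (paired t-test, normal approximation):
z_β = d · √n - z_{α/2}
z_β = 0.59 · √34 - 1.960
z_β = 0.59 · 5.831 - 1.960
z_β = 1.480

Power = Φ(z_β) = Φ(1.480) ≈ 0.931

Effect size d = 0.59 is medium by Cohen's convention (0.2/0.5/0.8).

Threshold: power ≥ 0.80 is conventionally adequate.
Power ≈ 0.93 → the study is adequately powered (power ≥ 0.80).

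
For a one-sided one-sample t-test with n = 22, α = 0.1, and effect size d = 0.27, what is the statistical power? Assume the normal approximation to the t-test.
Power ≈ 0.49

Power calculation (one-sample t-test, normal approximation):
z_β = d · √n - z_α
z_β = 0.27 · √22 - 1.282
z_β = 0.27 · 4.690 - 1.282
z_β = -0.015

Power = Φ(z_β) = Φ(-0.015) ≈ 0.494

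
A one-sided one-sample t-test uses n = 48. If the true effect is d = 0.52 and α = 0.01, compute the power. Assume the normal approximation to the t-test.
Power ≈ 0.90

Power calculation (one-sample t-test, normal approximation):
z_β = d · √n - z_α
z_β = 0.52 · √48 - 2.326
z_β = 0.52 · 6.928 - 2.326
z_β = 1.276

Power = Φ(z_β) = Φ(1.276) ≈ 0.899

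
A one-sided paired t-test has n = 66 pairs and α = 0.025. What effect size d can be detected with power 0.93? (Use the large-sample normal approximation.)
d ≈ 0.42

Minimum detectable effect (paired t-test, normal approximation):
d = (z_α + z_β) / √n
d = (1.960 + 1.476) / √66
d = 3.436 / 8.124
d ≈ 0.42

By Cohen's convention (0.2 small / 0.5 medium / 0.8 large): small effect.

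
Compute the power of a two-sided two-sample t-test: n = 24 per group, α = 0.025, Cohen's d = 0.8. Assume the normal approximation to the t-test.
Power ≈ 0.70

Power calculation (two-sample t-test, normal approximation):
z_β = d · √(n/2) - z_{α/2}
z_β = 0.8 · √(24/2) - 2.241
z_β = 0.8 · 3.464 - 2.241
z_β = 0.530

Power = Φ(z_β) = Φ(0.530) ≈ 0.702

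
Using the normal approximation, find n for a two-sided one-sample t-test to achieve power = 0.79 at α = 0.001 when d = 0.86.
n = 23

Sample size formula (one-sample t-test, normal approximation):
n = ((z_{α/2} + z_β) / d)²

z_{α/2} = 3.291 (for α = 0.001, two-sided)
z_β = 0.806 (for power = 0.79)
d = 0.86

n = ((3.291 + 0.806) / 0.86)²
n = (4.764)²
n ≈ 22.70
Round up to the next whole number: n = 23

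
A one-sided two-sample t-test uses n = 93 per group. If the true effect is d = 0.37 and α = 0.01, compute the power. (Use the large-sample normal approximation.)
Power ≈ 0.58

Power calculation (two-sample t-test, normal approximation):
z_β = d · √(n/2) - z_α
z_β = 0.37 · √(93/2) - 2.326
z_β = 0.37 · 6.819 - 2.326
z_β = 0.197

Power = Φ(z_β) = Φ(0.197) ≈ 0.578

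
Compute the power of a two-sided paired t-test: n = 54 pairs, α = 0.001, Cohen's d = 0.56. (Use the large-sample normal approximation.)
Power ≈ 0.80

Power calculation (paired t-test, normal approximation):
z_β = d · √n - z_{α/2}
z_β = 0.56 · √54 - 3.291
z_β = 0.56 · 7.348 - 3.291
z_β = 0.825

Power = Φ(z_β) = Φ(0.825) ≈ 0.795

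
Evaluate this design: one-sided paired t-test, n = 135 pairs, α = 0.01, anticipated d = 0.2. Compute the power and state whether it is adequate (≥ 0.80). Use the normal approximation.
Power ≈ 0.50; the study is underpowered (power < 0.80)

Power calculation (paired t-test, normal approximation):
z_β = d · √n - z_α
z_β = 0.2 · √135 - 2.326
z_β = 0.2 · 11.619 - 2.326
z_β = -0.003

Power = Φ(z_β) = Φ(-0.003) ≈ 0.499

Effect size d = 0.2 is small by Cohen's convention (0.2/0.5/0.8).

Threshold: power ≥ 0.80 is conventionally adequate.
Power ≈ 0.50 → the study is underpowered (power < 0.80).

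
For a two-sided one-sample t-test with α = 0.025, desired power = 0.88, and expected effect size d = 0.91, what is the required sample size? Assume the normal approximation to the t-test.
n = 15

Sample size formula (one-sample t-test, normal approximation):
n = ((z_{α/2} + z_β) / d)²

z_{α/2} = 2.241 (for α = 0.025, two-sided)
z_β = 1.175 (for power = 0.88)
d = 0.91

n = ((2.241 + 1.175) / 0.91)²
n = (3.754)²
n ≈ 14.09
Round up to the next whole number: n = 15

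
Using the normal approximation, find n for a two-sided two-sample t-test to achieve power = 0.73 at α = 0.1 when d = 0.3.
n = 114 per group

Sample size formula (two-sample t-test, normal approximation):
n = 2 · ((z_{α/2} + z_β) / d)²

z_{α/2} = 1.645 (for α = 0.1, two-sided)
z_β = 0.613 (for power = 0.73)
d = 0.3

n = 2 · ((1.645 + 0.613) / 0.3)²
n = 2 · (7.527)²
n ≈ 113.31
Round up to the next whole number: n = 114 per group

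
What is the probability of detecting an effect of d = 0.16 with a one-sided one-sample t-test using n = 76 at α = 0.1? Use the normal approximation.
Power ≈ 0.55

Power calculation (one-sample t-test, normal approximation):
z_β = d · √n - z_α
z_β = 0.16 · √76 - 1.282
z_β = 0.16 · 8.718 - 1.282
z_β = 0.113

Power = Φ(z_β) = Φ(0.113) ≈ 0.545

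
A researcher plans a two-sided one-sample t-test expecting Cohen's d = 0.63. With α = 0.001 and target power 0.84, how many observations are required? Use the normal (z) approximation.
n = 47

Sample size formula (one-sample t-test, normal approximation):
n = ((z_{α/2} + z_β) / d)²

z_{α/2} = 3.291 (for α = 0.001, two-sided)
z_β = 0.994 (for power = 0.84)
d = 0.63

n = ((3.291 + 0.994) / 0.63)²
n = (6.802)²
n ≈ 46.27
Round up to the next whole number: n = 47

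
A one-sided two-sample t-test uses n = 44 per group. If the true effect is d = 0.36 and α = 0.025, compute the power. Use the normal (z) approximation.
Power ≈ 0.39

Power calculation (two-sample t-test, normal approximation):
z_β = d · √(n/2) - z_α
z_β = 0.36 · √(44/2) - 1.960
z_β = 0.36 · 4.690 - 1.960
z_β = -0.271

Power = Φ(z_β) = Φ(-0.271) ≈ 0.393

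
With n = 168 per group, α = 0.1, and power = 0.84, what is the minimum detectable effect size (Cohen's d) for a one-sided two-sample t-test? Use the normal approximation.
d ≈ 0.25

Minimum detectable effect (two-sample t-test, normal approximation):
d = (z_α + z_β) / √(n/2)
d = (1.282 + 0.994) / √(168/2)
d = 2.276 / 9.165
d ≈ 0.25

By Cohen's convention (0.2 small / 0.5 medium / 0.8 large): small effect.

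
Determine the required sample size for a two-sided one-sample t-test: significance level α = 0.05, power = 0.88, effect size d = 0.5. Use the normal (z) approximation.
n = 40

Sample size formula (one-sample t-test, normal approximation):
n = ((z_{α/2} + z_β) / d)²

z_{α/2} = 1.960 (for α = 0.05, two-sided)
z_β = 1.175 (for power = 0.88)
d = 0.5

n = ((1.960 + 1.175) / 0.5)²
n = (6.270)²
n ≈ 39.31
Round up to the next whole number: n = 40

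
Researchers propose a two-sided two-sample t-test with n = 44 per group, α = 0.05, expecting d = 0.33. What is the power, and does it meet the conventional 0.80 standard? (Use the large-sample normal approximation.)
Power ≈ 0.34; the study is underpowered (power < 0.80)

Power calculation (two-sample t-test, normal approximation):
z_β = d · √(n/2) - z_{α/2}
z_β = 0.33 · √(44/2) - 1.960
z_β = 0.33 · 4.690 - 1.960
z_β = -0.412

Power = Φ(z_β) = Φ(-0.412) ≈ 0.340

Effect size d = 0.33 is small by Cohen's convention (0.2/0.5/0.8).

Threshold: power ≥ 0.80 is conventionally adequate.
Power ≈ 0.34 → the study is underpowered (power < 0.80).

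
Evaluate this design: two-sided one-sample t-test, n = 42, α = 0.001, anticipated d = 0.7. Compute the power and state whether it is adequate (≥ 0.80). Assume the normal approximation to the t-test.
Power ≈ 0.89; the study is adequately powered (power ≥ 0.80)

Power calculation (one-sample t-test, normal approximation):
z_β = d · √n - z_{α/2}
z_β = 0.7 · √42 - 3.291
z_β = 0.7 · 6.481 - 3.291
z_β = 1.246

Power = Φ(z_β) = Φ(1.246) ≈ 0.894

Effect size d = 0.7 is medium by Cohen's convention (0.2/0.5/0.8).

Threshold: power ≥ 0.80 is conventionally adequate.
Power ≈ 0.89 → the study is adequately powered (power ≥ 0.80).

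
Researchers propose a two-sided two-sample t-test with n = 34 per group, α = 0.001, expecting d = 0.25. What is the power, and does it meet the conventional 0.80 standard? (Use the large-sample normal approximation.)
Power ≈ 0.01; the study is underpowered (power < 0.80)

Power calculation (two-sample t-test, normal approximation):
z_β = d · √(n/2) - z_{α/2}
z_β = 0.25 · √(34/2) - 3.291
z_β = 0.25 · 4.123 - 3.291
z_β = -2.260

Power = Φ(z_β) = Φ(-2.260) ≈ 0.012

Effect size d = 0.25 is small by Cohen's convention (0.2/0.5/0.8).

Threshold: power ≥ 0.80 is conventionally adequate.
Power ≈ 0.01 → the study is underpowered (power < 0.80).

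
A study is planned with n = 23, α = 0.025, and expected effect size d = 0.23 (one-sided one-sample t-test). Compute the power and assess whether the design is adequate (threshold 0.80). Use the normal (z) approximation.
Power ≈ 0.20; the study is underpowered (power < 0.80)

Power calculation (one-sample t-test, normal approximation):
z_β = d · √n - z_α
z_β = 0.23 · √23 - 1.960
z_β = 0.23 · 4.796 - 1.960
z_β = -0.857

Power = Φ(z_β) = Φ(-0.857) ≈ 0.196

Effect size d = 0.23 is small by Cohen's convention (0.2/0.5/0.8).

Threshold: power ≥ 0.80 is conventionally adequate.
Power ≈ 0.20 → the study is underpowered (power < 0.80).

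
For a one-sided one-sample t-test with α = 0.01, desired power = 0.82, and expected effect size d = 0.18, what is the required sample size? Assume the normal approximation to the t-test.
n = 325

Sample size formula (one-sample t-test, normal approximation):
n = ((z_α + z_β) / d)²

z_α = 2.326 (for α = 0.01, one-sided)
z_β = 0.915 (for power = 0.82)
d = 0.18

n = ((2.326 + 0.915) / 0.18)²
n = (18.006)²
n ≈ 324.22
Round up to the next whole number: n = 325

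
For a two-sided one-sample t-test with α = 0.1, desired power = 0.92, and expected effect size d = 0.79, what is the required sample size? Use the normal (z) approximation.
n = 15

Sample size formula (one-sample t-test, normal approximation):
n = ((z_{α/2} + z_β) / d)²

z_{α/2} = 1.645 (for α = 0.1, two-sided)
z_β = 1.405 (for power = 0.92)
d = 0.79

n = ((1.645 + 1.405) / 0.79)²
n = (3.861)²
n ≈ 14.91
Round up to the next whole number: n = 15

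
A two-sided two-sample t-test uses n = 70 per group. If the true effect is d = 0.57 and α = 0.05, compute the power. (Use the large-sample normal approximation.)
Power ≈ 0.92

Power calculation (two-sample t-test, normal approximation):
z_β = d · √(n/2) - z_{α/2}
z_β = 0.57 · √(70/2) - 1.960
z_β = 0.57 · 5.916 - 1.960
z_β = 1.412

Power = Φ(z_β) = Φ(1.412) ≈ 0.921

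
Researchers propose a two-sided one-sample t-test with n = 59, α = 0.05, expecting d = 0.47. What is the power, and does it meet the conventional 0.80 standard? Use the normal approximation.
Power ≈ 0.95; the study is adequately powered (power ≥ 0.80)

Power calculation (one-sample t-test, normal approximation):
z_β = d · √n - z_{α/2}
z_β = 0.47 · √59 - 1.960
z_β = 0.47 · 7.681 - 1.960
z_β = 1.650

Power = Φ(z_β) = Φ(1.650) ≈ 0.951

Effect size d = 0.47 is small by Cohen's convention (0.2/0.5/0.8).

Threshold: power ≥ 0.80 is conventionally adequate.
Power ≈ 0.95 → the study is adequately powered (power ≥ 0.80).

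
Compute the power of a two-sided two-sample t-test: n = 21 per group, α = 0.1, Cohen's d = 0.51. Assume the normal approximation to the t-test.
Power ≈ 0.50

Power calculation (two-sample t-test, normal approximation):
z_β = d · √(n/2) - z_{α/2}
z_β = 0.51 · √(21/2) - 1.645
z_β = 0.51 · 3.240 - 1.645
z_β = 0.008

Power = Φ(z_β) = Φ(0.008) ≈ 0.503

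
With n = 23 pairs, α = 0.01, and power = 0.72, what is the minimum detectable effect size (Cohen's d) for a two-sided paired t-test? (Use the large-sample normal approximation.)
d ≈ 0.66

Minimum detectable effect (paired t-test, normal approximation):
d = (z_{α/2} + z_β) / √n
d = (2.576 + 0.583) / √23
d = 3.159 / 4.796
d ≈ 0.66

By Cohen's convention (0.2 small / 0.5 medium / 0.8 large): medium effect.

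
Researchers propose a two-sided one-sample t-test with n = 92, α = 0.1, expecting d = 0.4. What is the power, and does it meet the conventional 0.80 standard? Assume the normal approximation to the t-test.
Power ≈ 0.99; the study is adequately powered (power ≥ 0.80)

Power calculation (one-sample t-test, normal approximation):
z_β = d · √n - z_{α/2}
z_β = 0.4 · √92 - 1.645
z_β = 0.4 · 9.592 - 1.645
z_β = 2.192

Power = Φ(z_β) = Φ(2.192) ≈ 0.986

Effect size d = 0.4 is small by Cohen's convention (0.2/0.5/0.8).

Threshold: power ≥ 0.80 is conventionally adequate.
Power ≈ 0.99 → the study is adequately powered (power ≥ 0.80).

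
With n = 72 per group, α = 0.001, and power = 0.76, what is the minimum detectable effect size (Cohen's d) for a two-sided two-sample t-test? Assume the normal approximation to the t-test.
d ≈ 0.67

Minimum detectable effect (two-sample t-test, normal approximation):
d = (z_{α/2} + z_β) / √(n/2)
d = (3.291 + 0.706) / √(72/2)
d = 3.997 / 6.000
d ≈ 0.67

By Cohen's convention (0.2 small / 0.5 medium / 0.8 large): medium effect.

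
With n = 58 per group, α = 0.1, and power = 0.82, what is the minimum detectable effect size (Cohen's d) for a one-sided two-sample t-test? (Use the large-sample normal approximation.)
d ≈ 0.41

Minimum detectable effect (two-sample t-test, normal approximation):
d = (z_α + z_β) / √(n/2)
d = (1.282 + 0.915) / √(58/2)
d = 2.197 / 5.385
d ≈ 0.41

By Cohen's convention (0.2 small / 0.5 medium / 0.8 large): small effect.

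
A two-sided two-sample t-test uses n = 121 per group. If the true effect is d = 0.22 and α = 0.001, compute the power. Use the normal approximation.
Power ≈ 0.06

Power calculation (two-sample t-test, normal approximation):
z_β = d · √(n/2) - z_{α/2}
z_β = 0.22 · √(121/2) - 3.291
z_β = 0.22 · 7.778 - 3.291
z_β = -1.579

Power = Φ(z_β) = Φ(-1.579) ≈ 0.057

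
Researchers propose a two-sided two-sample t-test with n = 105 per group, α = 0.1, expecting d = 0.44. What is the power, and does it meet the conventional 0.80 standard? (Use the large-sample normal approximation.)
Power ≈ 0.94; the study is adequately powered (power ≥ 0.80)

Power calculation (two-sample t-test, normal approximation):
z_β = d · √(n/2) - z_{α/2}
z_β = 0.44 · √(105/2) - 1.645
z_β = 0.44 · 7.246 - 1.645
z_β = 1.543

Power = Φ(z_β) = Φ(1.543) ≈ 0.939

Effect size d = 0.44 is small by Cohen's convention (0.2/0.5/0.8).

Threshold: power ≥ 0.80 is conventionally adequate.
Power ≈ 0.94 → the study is adequately powered (power ≥ 0.80).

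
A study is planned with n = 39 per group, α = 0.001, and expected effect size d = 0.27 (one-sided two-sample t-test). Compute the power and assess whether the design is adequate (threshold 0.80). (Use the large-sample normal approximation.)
Power ≈ 0.03; the study is underpowered (power < 0.80)

Power calculation (two-sample t-test, normal approximation):
z_β = d · √(n/2) - z_α
z_β = 0.27 · √(39/2) - 3.090
z_β = 0.27 · 4.416 - 3.090
z_β = -1.898

Power = Φ(z_β) = Φ(-1.898) ≈ 0.029

Effect size d = 0.27 is small by Cohen's convention (0.2/0.5/0.8).

Threshold: power ≥ 0.80 is conventionally adequate.
Power ≈ 0.03 → the study is underpowered (power < 0.80).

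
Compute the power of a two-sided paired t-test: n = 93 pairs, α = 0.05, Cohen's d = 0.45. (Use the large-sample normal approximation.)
Power ≈ 0.99

Power calculation (paired t-test, normal approximation):
z_β = d · √n - z_{α/2}
z_β = 0.45 · √93 - 1.960
z_β = 0.45 · 9.644 - 1.960
z_β = 2.380

Power = Φ(z_β) = Φ(2.380) ≈ 0.991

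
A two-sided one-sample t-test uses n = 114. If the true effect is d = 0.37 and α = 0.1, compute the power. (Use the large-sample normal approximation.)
Power ≈ 0.99

Power calculation (one-sample t-test, normal approximation):
z_β = d · √n - z_{α/2}
z_β = 0.37 · √114 - 1.645
z_β = 0.37 · 10.677 - 1.645
z_β = 2.306

Power = Φ(z_β) = Φ(2.306) ≈ 0.989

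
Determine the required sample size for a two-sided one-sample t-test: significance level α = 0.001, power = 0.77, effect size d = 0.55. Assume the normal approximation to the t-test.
n = 54

Sample size formula (one-sample t-test, normal approximation):
n = ((z_{α/2} + z_β) / d)²

z_{α/2} = 3.291 (for α = 0.001, two-sided)
z_β = 0.739 (for power = 0.77)
d = 0.55

n = ((3.291 + 0.739) / 0.55)²
n = (7.327)²
n ≈ 53.68
Round up to the next whole number: n = 54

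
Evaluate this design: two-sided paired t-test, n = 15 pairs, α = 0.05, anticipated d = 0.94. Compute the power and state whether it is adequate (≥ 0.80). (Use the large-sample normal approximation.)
Power ≈ 0.95; the study is adequately powered (power ≥ 0.80)

Power calculation (paired t-test, normal approximation):
z_β = d · √n - z_{α/2}
z_β = 0.94 · √15 - 1.960
z_β = 0.94 · 3.873 - 1.960
z_β = 1.681

Power = Φ(z_β) = Φ(1.681) ≈ 0.954

Effect size d = 0.94 is large by Cohen's convention (0.2/0.5/0.8).

Threshold: power ≥ 0.80 is conventionally adequate.
Power ≈ 0.95 → the study is adequately powered (power ≥ 0.80).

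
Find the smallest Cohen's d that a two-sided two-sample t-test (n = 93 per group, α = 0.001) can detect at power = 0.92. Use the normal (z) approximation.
d ≈ 0.69

Minimum detectable effect (two-sample t-test, normal approximation):
d = (z_{α/2} + z_β) / √(n/2)
d = (3.291 + 1.405) / √(93/2)
d = 4.696 / 6.819
d ≈ 0.69

By Cohen's convention (0.2 small / 0.5 medium / 0.8 large): medium effect.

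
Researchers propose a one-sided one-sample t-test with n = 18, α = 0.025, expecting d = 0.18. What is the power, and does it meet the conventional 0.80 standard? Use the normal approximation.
Power ≈ 0.12; the study is underpowered (power < 0.80)

Power calculation (one-sample t-test, normal approximation):
z_β = d · √n - z_α
z_β = 0.18 · √18 - 1.960
z_β = 0.18 · 4.243 - 1.960
z_β = -1.196

Power = Φ(z_β) = Φ(-1.196) ≈ 0.116

Effect size d = 0.18 is very small by Cohen's convention (0.2/0.5/0.8).

Threshold: power ≥ 0.80 is conventionally adequate.
Power ≈ 0.12 → the study is underpowered (power < 0.80).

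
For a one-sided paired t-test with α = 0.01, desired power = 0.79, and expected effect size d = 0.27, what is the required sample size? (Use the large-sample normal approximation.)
n = 135 pairs

Sample size formula (paired t-test, normal approximation):
n = ((z_α + z_β) / d)²

z_α = 2.326 (for α = 0.01, one-sided)
z_β = 0.806 (for power = 0.79)
d = 0.27

n = ((2.326 + 0.806) / 0.27)²
n = (11.600)²
n ≈ 134.56
Round up to the next whole number: n = 135 pairs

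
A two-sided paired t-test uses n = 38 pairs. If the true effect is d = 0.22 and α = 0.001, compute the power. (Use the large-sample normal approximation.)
Power ≈ 0.03

Power calculation (paired t-test, normal approximation):
z_β = d · √n - z_{α/2}
z_β = 0.22 · √38 - 3.291
z_β = 0.22 · 6.164 - 3.291
z_β = -1.934

Power = Φ(z_β) = Φ(-1.934) ≈ 0.027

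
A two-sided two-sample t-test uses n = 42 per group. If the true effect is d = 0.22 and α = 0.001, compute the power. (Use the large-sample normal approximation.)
Power ≈ 0.01

Power calculation (two-sample t-test, normal approximation):
z_β = d · √(n/2) - z_{α/2}
z_β = 0.22 · √(42/2) - 3.291
z_β = 0.22 · 4.583 - 3.291
z_β = -2.282

Power = Φ(z_β) = Φ(-2.282) ≈ 0.011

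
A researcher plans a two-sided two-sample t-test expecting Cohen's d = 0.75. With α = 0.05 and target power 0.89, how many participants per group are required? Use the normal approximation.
n = 37 per group

Sample size formula (two-sample t-test, normal approximation):
n = 2 · ((z_{α/2} + z_β) / d)²

z_{α/2} = 1.960 (for α = 0.05, two-sided)
z_β = 1.227 (for power = 0.89)
d = 0.75

n = 2 · ((1.960 + 1.227) / 0.75)²
n = 2 · (4.249)²
n ≈ 36.11
Round up to the next whole number: n = 37 per group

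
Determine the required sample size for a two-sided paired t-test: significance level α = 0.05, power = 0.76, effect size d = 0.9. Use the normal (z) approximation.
n = 9 pairs

Sample size formula (paired t-test, normal approximation):
n = ((z_{α/2} + z_β) / d)²

z_{α/2} = 1.960 (for α = 0.05, two-sided)
z_β = 0.706 (for power = 0.76)
d = 0.9

n = ((1.960 + 0.706) / 0.9)²
n = (2.962)²
n ≈ 8.77
Round up to the next whole number: n = 9 pairs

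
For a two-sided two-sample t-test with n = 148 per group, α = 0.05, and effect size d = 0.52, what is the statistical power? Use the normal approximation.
Power ≈ 0.99

Power calculation (two-sample t-test, normal approximation):
z_β = d · √(n/2) - z_{α/2}
z_β = 0.52 · √(148/2) - 1.960
z_β = 0.52 · 8.602 - 1.960
z_β = 2.513

Power = Φ(z_β) = Φ(2.513) ≈ 0.994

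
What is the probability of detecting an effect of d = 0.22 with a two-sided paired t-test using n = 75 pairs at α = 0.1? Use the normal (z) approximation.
Power ≈ 0.60

Power calculation (paired t-test, normal approximation):
z_β = d · √n - z_{α/2}
z_β = 0.22 · √75 - 1.645
z_β = 0.22 · 8.660 - 1.645
z_β = 0.260

Power = Φ(z_β) = Φ(0.260) ≈ 0.603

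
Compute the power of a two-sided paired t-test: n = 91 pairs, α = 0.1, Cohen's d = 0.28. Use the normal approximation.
Power ≈ 0.85

Power calculation (paired t-test, normal approximation):
z_β = d · √n - z_{α/2}
z_β = 0.28 · √91 - 1.645
z_β = 0.28 · 9.539 - 1.645
z_β = 1.026

Power = Φ(z_β) = Φ(1.026) ≈ 0.848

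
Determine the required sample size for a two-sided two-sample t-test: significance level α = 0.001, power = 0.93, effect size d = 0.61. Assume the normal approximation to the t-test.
n = 123 per group

Sample size formula (two-sample t-test, normal approximation):
n = 2 · ((z_{α/2} + z_β) / d)²

z_{α/2} = 3.291 (for α = 0.001, two-sided)
z_β = 1.476 (for power = 0.93)
d = 0.61

n = 2 · ((3.291 + 1.476) / 0.61)²
n = 2 · (7.815)²
n ≈ 122.15
Round up to the next whole number: n = 123 per group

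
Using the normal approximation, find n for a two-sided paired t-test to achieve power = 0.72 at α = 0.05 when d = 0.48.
n = 29 pairs

Sample size formula (paired t-test, normal approximation):
n = ((z_{α/2} + z_β) / d)²

z_{α/2} = 1.960 (for α = 0.05, two-sided)
z_β = 0.583 (for power = 0.72)
d = 0.48

n = ((1.960 + 0.583) / 0.48)²
n = (5.298)²
n ≈ 28.07
Round up to the next whole number: n = 29 pairs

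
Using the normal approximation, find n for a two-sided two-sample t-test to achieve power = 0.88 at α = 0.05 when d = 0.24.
n = 342 per group

Sample size formula (two-sample t-test, normal approximation):
n = 2 · ((z_{α/2} + z_β) / d)²

z_{α/2} = 1.960 (for α = 0.05, two-sided)
z_β = 1.175 (for power = 0.88)
d = 0.24

n = 2 · ((1.960 + 1.175) / 0.24)²
n = 2 · (13.063)²
n ≈ 341.28
Round up to the next whole number: n = 342 per group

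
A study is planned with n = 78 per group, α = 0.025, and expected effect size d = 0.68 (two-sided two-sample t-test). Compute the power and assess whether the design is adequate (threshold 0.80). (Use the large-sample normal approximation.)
Power ≈ 0.98; the study is adequately powered (power ≥ 0.80)

Power calculation (two-sample t-test, normal approximation):
z_β = d · √(n/2) - z_{α/2}
z_β = 0.68 · √(78/2) - 2.241
z_β = 0.68 · 6.245 - 2.241
z_β = 2.005

Power = Φ(z_β) = Φ(2.005) ≈ 0.978

Effect size d = 0.68 is medium by Cohen's convention (0.2/0.5/0.8).

Threshold: power ≥ 0.80 is conventionally adequate.
Power ≈ 0.98 → the study is adequately powered (power ≥ 0.80).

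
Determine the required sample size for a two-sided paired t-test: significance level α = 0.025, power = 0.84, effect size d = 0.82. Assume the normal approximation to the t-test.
n = 16 pairs

Sample size formula (paired t-test, normal approximation):
n = ((z_{α/2} + z_β) / d)²

z_{α/2} = 2.241 (for α = 0.025, two-sided)
z_β = 0.994 (for power = 0.84)
d = 0.82

n = ((2.241 + 0.994) / 0.82)²
n = (3.945)²
n ≈ 15.56
Round up to the next whole number: n = 16 pairs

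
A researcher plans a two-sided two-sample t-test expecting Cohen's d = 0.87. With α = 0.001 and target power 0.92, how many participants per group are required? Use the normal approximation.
n = 59 per group

Sample size formula (two-sample t-test, normal approximation):
n = 2 · ((z_{α/2} + z_β) / d)²

z_{α/2} = 3.291 (for α = 0.001, two-sided)
z_β = 1.405 (for power = 0.92)
d = 0.87

n = 2 · ((3.291 + 1.405) / 0.87)²
n = 2 · (5.398)²
n ≈ 58.28
Round up to the next whole number: n = 59 per group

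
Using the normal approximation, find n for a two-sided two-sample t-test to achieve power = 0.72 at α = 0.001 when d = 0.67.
n = 67 per group

Sample size formula (two-sample t-test, normal approximation):
n = 2 · ((z_{α/2} + z_β) / d)²

z_{α/2} = 3.291 (for α = 0.001, two-sided)
z_β = 0.583 (for power = 0.72)
d = 0.67

n = 2 · ((3.291 + 0.583) / 0.67)²
n = 2 · (5.782)²
n ≈ 66.86
Round up to the next whole number: n = 67 per group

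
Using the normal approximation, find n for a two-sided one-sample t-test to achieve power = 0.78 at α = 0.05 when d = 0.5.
n = 30

Sample size formula (one-sample t-test, normal approximation):
n = ((z_{α/2} + z_β) / d)²

z_{α/2} = 1.960 (for α = 0.05, two-sided)
z_β = 0.772 (for power = 0.78)
d = 0.5

n = ((1.960 + 0.772) / 0.5)²
n = (5.464)²
n ≈ 29.86
Round up to the next whole number: n = 30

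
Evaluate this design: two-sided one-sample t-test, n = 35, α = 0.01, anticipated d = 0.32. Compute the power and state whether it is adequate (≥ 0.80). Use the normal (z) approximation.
Power ≈ 0.25; the study is underpowered (power < 0.80)

Power calculation (one-sample t-test, normal approximation):
z_β = d · √n - z_{α/2}
z_β = 0.32 · √35 - 2.576
z_β = 0.32 · 5.916 - 2.576
z_β = -0.683

Power = Φ(z_β) = Φ(-0.683) ≈ 0.247

Effect size d = 0.32 is small by Cohen's convention (0.2/0.5/0.8).

Threshold: power ≥ 0.80 is conventionally adequate.
Power ≈ 0.25 → the study is underpowered (power < 0.80).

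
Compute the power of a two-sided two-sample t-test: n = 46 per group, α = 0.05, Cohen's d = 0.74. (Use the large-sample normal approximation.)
Power ≈ 0.94

Power calculation (two-sample t-test, normal approximation):
z_β = d · √(n/2) - z_{α/2}
z_β = 0.74 · √(46/2) - 1.960
z_β = 0.74 · 4.796 - 1.960
z_β = 1.589

Power = Φ(z_β) = Φ(1.589) ≈ 0.944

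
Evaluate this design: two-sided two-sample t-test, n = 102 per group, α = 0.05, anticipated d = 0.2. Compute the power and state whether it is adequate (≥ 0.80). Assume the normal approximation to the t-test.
Power ≈ 0.30; the study is underpowered (power < 0.80)

Power calculation (two-sample t-test, normal approximation):
z_β = d · √(n/2) - z_{α/2}
z_β = 0.2 · √(102/2) - 1.960
z_β = 0.2 · 7.141 - 1.960
z_β = -0.532

Power = Φ(z_β) = Φ(-0.532) ≈ 0.297

Effect size d = 0.2 is small by Cohen's convention (0.2/0.5/0.8).

Threshold: power ≥ 0.80 is conventionally adequate.
Power ≈ 0.30 → the study is underpowered (power < 0.80).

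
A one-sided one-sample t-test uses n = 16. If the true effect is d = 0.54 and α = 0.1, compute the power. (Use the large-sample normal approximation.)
Power ≈ 0.81

Power calculation (one-sample t-test, normal approximation):
z_β = d · √n - z_α
z_β = 0.54 · √16 - 1.282
z_β = 0.54 · 4.000 - 1.282
z_β = 0.878

Power = Φ(z_β) = Φ(0.878) ≈ 0.810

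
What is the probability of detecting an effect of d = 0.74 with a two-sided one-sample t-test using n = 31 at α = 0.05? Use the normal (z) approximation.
Power ≈ 0.98

Power calculation (one-sample t-test, normal approximation):
z_β = d · √n - z_{α/2}
z_β = 0.74 · √31 - 1.960
z_β = 0.74 · 5.568 - 1.960
z_β = 2.160

Power = Φ(z_β) = Φ(2.160) ≈ 0.985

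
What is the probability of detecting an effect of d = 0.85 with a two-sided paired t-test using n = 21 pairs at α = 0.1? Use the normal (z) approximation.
Power ≈ 0.99

Power calculation (paired t-test, normal approximation):
z_β = d · √n - z_{α/2}
z_β = 0.85 · √21 - 1.645
z_β = 0.85 · 4.583 - 1.645
z_β = 2.250

Power = Φ(z_β) = Φ(2.250) ≈ 0.988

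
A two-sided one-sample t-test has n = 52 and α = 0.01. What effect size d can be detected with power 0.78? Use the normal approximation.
d ≈ 0.46

Minimum detectable effect (one-sample t-test, normal approximation):
d = (z_{α/2} + z_β) / √n
d = (2.576 + 0.772) / √52
d = 3.348 / 7.211
d ≈ 0.46

By Cohen's convention (0.2 small / 0.5 medium / 0.8 large): small effect.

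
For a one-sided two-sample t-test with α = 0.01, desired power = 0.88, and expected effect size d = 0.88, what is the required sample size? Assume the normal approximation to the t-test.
n = 32 per group

Sample size formula (two-sample t-test, normal approximation):
n = 2 · ((z_α + z_β) / d)²

z_α = 2.326 (for α = 0.01, one-sided)
z_β = 1.175 (for power = 0.88)
d = 0.88

n = 2 · ((2.326 + 1.175) / 0.88)²
n = 2 · (3.978)²
n ≈ 31.65
Round up to the next whole number: n = 32 per group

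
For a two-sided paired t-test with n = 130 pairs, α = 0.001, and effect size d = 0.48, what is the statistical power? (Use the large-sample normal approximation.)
Power ≈ 0.99

Power calculation (paired t-test, normal approximation):
z_β = d · √n - z_{α/2}
z_β = 0.48 · √130 - 3.291
z_β = 0.48 · 11.402 - 3.291
z_β = 2.182

Power = Φ(z_β) = Φ(2.182) ≈ 0.985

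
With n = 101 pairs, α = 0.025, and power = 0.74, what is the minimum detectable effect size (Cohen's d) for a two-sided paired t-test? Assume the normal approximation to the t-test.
d ≈ 0.29

Minimum detectable effect (paired t-test, normal approximation):
d = (z_{α/2} + z_β) / √n
d = (2.241 + 0.643) / √101
d = 2.885 / 10.050
d ≈ 0.29

By Cohen's convention (0.2 small / 0.5 medium / 0.8 large): small effect.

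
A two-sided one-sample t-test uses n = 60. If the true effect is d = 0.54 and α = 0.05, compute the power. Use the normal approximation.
Power ≈ 0.99

Power calculation (one-sample t-test, normal approximation):
z_β = d · √n - z_{α/2}
z_β = 0.54 · √60 - 1.960
z_β = 0.54 · 7.746 - 1.960
z_β = 2.223

Power = Φ(z_β) = Φ(2.223) ≈ 0.987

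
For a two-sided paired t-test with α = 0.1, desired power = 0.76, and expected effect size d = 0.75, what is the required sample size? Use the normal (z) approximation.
n = 10 pairs

Sample size formula (paired t-test, normal approximation):
n = ((z_{α/2} + z_β) / d)²

z_{α/2} = 1.645 (for α = 0.1, two-sided)
z_β = 0.706 (for power = 0.76)
d = 0.75

n = ((1.645 + 0.706) / 0.75)²
n = (3.135)²
n ≈ 9.83
Round up to the next whole number: n = 10 pairs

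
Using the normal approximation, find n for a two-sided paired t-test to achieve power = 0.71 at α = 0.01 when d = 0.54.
n = 34 pairs

Sample size formula (paired t-test, normal approximation):
n = ((z_{α/2} + z_β) / d)²

z_{α/2} = 2.576 (for α = 0.01, two-sided)
z_β = 0.553 (for power = 0.71)
d = 0.54

n = ((2.576 + 0.553) / 0.54)²
n = (5.794)²
n ≈ 33.57
Round up to the next whole number: n = 34 pairs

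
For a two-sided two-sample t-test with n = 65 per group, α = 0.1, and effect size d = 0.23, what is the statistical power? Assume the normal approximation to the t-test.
Power ≈ 0.37

Power calculation (two-sample t-test, normal approximation):
z_β = d · √(n/2) - z_{α/2}
z_β = 0.23 · √(65/2) - 1.645
z_β = 0.23 · 5.701 - 1.645
z_β = -0.334

Power = Φ(z_β) = Φ(-0.334) ≈ 0.369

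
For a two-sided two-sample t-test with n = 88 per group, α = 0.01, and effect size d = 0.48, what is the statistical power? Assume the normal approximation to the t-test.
Power ≈ 0.73

Power calculation (two-sample t-test, normal approximation):
z_β = d · √(n/2) - z_{α/2}
z_β = 0.48 · √(88/2) - 2.576
z_β = 0.48 · 6.633 - 2.576
z_β = 0.608

Power = Φ(z_β) = Φ(0.608) ≈ 0.728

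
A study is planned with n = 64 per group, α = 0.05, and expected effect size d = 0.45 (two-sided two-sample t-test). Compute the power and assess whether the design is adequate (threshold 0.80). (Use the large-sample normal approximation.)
Power ≈ 0.72; the study is underpowered (power < 0.80)

Power calculation (two-sample t-test, normal approximation):
z_β = d · √(n/2) - z_{α/2}
z_β = 0.45 · √(64/2) - 1.960
z_β = 0.45 · 5.657 - 1.960
z_β = 0.586

Power = Φ(z_β) = Φ(0.586) ≈ 0.721

Effect size d = 0.45 is small by Cohen's convention (0.2/0.5/0.8).

Threshold: power ≥ 0.80 is conventionally adequate.
Power ≈ 0.72 → the study is underpowered (power < 0.80).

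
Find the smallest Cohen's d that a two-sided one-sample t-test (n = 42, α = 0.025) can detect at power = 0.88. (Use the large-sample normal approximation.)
d ≈ 0.53

Minimum detectable effect (one-sample t-test, normal approximation):
d = (z_{α/2} + z_β) / √n
d = (2.241 + 1.175) / √42
d = 3.416 / 6.481
d ≈ 0.53

By Cohen's convention (0.2 small / 0.5 medium / 0.8 large): medium effect.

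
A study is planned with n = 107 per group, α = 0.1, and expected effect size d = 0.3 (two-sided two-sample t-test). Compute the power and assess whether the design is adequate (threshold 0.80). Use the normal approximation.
Power ≈ 0.71; the study is underpowered (power < 0.80)

Power calculation (two-sample t-test, normal approximation):
z_β = d · √(n/2) - z_{α/2}
z_β = 0.3 · √(107/2) - 1.645
z_β = 0.3 · 7.314 - 1.645
z_β = 0.549

Power = Φ(z_β) = Φ(0.549) ≈ 0.709

Effect size d = 0.3 is small by Cohen's convention (0.2/0.5/0.8).

Threshold: power ≥ 0.80 is conventionally adequate.
Power ≈ 0.71 → the study is underpowered (power < 0.80).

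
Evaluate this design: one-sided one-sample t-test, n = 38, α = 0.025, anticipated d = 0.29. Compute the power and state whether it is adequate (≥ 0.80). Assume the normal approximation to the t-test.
Power ≈ 0.43; the study is underpowered (power < 0.80)

Power calculation (one-sample t-test, normal approximation):
z_β = d · √n - z_α
z_β = 0.29 · √38 - 1.960
z_β = 0.29 · 6.164 - 1.960
z_β = -0.172

Power = Φ(z_β) = Φ(-0.172) ≈ 0.432

Effect size d = 0.29 is small by Cohen's convention (0.2/0.5/0.8).

Threshold: power ≥ 0.80 is conventionally adequate.
Power ≈ 0.43 → the study is underpowered (power < 0.80).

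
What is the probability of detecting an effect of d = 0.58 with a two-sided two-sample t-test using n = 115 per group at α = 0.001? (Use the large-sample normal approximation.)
Power ≈ 0.87

Power calculation (two-sample t-test, normal approximation):
z_β = d · √(n/2) - z_{α/2}
z_β = 0.58 · √(115/2) - 3.291
z_β = 0.58 · 7.583 - 3.291
z_β = 1.108

Power = Φ(z_β) = Φ(1.108) ≈ 0.866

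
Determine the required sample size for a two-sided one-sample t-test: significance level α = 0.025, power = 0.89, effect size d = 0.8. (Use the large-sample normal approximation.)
n = 19

Sample size formula (one-sample t-test, normal approximation):
n = ((z_{α/2} + z_β) / d)²

z_{α/2} = 2.241 (for α = 0.025, two-sided)
z_β = 1.227 (for power = 0.89)
d = 0.8

n = ((2.241 + 1.227) / 0.8)²
n = (4.335)²
n ≈ 18.79
Round up to the next whole number: n = 19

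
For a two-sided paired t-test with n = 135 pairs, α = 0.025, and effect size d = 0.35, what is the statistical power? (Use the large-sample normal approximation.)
Power ≈ 0.97

Power calculation (paired t-test, normal approximation):
z_β = d · √n - z_{α/2}
z_β = 0.35 · √135 - 2.241
z_β = 0.35 · 11.619 - 2.241
z_β = 1.825

Power = Φ(z_β) = Φ(1.825) ≈ 0.966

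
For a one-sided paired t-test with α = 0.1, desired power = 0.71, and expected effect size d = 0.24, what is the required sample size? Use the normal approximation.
n = 59 pairs

Sample size formula (paired t-test, normal approximation):
n = ((z_α + z_β) / d)²

z_α = 1.282 (for α = 0.1, one-sided)
z_β = 0.553 (for power = 0.71)
d = 0.24

n = ((1.282 + 0.553) / 0.24)²
n = (7.646)²
n ≈ 58.46
Round up to the next whole number: n = 59 pairs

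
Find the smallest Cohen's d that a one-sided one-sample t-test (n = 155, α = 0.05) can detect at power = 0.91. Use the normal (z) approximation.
d ≈ 0.24

Minimum detectable effect (one-sample t-test, normal approximation):
d = (z_α + z_β) / √n
d = (1.645 + 1.341) / √155
d = 2.986 / 12.450
d ≈ 0.24

By Cohen's convention (0.2 small / 0.5 medium / 0.8 large): small effect.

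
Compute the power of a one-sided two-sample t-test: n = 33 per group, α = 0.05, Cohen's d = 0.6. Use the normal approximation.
Power ≈ 0.79

Power calculation (two-sample t-test, normal approximation):
z_β = d · √(n/2) - z_α
z_β = 0.6 · √(33/2) - 1.645
z_β = 0.6 · 4.062 - 1.645
z_β = 0.792

Power = Φ(z_β) = Φ(0.792) ≈ 0.786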